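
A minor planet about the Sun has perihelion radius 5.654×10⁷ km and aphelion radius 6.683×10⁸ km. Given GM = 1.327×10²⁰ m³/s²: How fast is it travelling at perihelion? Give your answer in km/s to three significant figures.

v ≈ 65.8 km/s

Semi-major axis a = (r_p + r_a)/2 = 3.6242×10⁸ km = 3.624×10¹¹ m.
Vis-viva: v² = μ(2/r − 1/a) = 1.327×10²⁰ × (3.537×10⁻¹¹ − 2.759×10⁻¹²) = 4.328×10⁹ m²/s².
v = 65790 m/s = 65.79 km/s.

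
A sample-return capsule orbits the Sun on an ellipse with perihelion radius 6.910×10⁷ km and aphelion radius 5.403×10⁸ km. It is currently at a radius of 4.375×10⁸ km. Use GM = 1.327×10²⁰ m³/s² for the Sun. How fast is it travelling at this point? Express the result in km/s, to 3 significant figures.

Semi-major axis a = (r_p + r_a)/2 = 3.0470×10⁸ km = 3.047×10¹¹ m.
Vis-viva: v² = μ(2/r − 1/a) = 1.327×10²⁰ × (4.571×10⁻¹² − 3.282×10⁻¹²) = 1.711×10⁸ m²/s².
v = 13080 m/s = 13.08 km/s.

v ≈ 13.1 km/s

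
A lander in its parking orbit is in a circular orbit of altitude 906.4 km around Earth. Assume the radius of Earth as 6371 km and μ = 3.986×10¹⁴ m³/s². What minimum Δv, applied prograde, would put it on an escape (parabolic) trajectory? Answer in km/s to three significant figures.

Δv ≈ 3.07 km/s

r = 6371 + 906.4 = 7277.4 km = 7.2774×10⁶ m.
Circular speed v_c = √(μ/r) = 7401 m/s.
Escape speed v_esc = √(2μ/r) = √2 × v_c = 10470 m/s.
Δv = v_esc − v_c = 3066 m/s = 3.066 km/s.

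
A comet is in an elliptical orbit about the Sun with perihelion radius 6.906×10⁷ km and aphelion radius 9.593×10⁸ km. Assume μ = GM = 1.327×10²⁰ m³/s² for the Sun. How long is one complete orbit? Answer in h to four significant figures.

T ≈ 55860 h

Semi-major axis a = (r_p + r_a)/2 = (6.9060×10⁷ + 9.5930×10⁸)/2 = 5.1418×10⁸ km = 5.142×10¹¹ m.
By Kepler's third law T = 2π√(a³/μ) = 2π × 3.201×10⁷ = 2.011×10⁸ s.
= 55860 h.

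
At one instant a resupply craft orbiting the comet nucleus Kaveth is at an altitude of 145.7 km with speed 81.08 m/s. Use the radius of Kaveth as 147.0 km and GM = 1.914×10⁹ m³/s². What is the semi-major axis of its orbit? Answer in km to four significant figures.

r = 147.0 + 145.7 = 292.70 km = 2.927×10⁵ m.
Vis-viva rearranged: 1/a = 2/r − v²/μ = 6.833×10⁻⁶ − 3.435×10⁻⁶ = 3.398×10⁻⁶ m⁻¹.
a = 2.943×10⁵ m = 294.27 km.

a ≈ 294.3 km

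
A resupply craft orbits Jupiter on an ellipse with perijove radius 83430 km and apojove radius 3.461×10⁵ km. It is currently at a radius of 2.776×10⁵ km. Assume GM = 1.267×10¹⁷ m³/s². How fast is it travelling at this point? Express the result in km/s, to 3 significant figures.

v ≈ 18.0 km/s

Semi-major axis a = (r_p + r_a)/2 = 2.1476×10⁵ km = 2.148×10⁸ m.
Vis-viva: v² = μ(2/r − 1/a) = 1.267×10¹⁷ × (7.205×10⁻⁹ − 4.656×10⁻⁹) = 3.229×10⁸ m²/s².
v = 17970 m/s = 17.97 km/s.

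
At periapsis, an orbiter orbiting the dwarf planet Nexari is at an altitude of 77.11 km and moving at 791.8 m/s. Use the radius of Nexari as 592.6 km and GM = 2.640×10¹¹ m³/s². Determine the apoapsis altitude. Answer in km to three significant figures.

r_p = 592.6 + 77.11 = 669.71 km = 6.697×10⁵ m.
Specific energy ε = v²/2 − μ/r = -8.073×10⁴ J/kg, so a = −μ/(2ε) = 1.635×10⁶ m.
The apsides satisfy r_p + r_a = 2a, so the apoapsis radius is 2a − r_p = 2.601×10⁶ m = 2600.6 km.
Apoapsis altitude = 2600.6 − 592.6 = 2008.0 km.

apoapsis altitude ≈ 2010 km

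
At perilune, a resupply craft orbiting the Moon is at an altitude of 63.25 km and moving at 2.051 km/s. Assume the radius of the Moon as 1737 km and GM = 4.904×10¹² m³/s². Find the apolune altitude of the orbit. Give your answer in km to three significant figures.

apolune altitude ≈ 4360 km

r_p = 1737 + 63.25 = 1800.2 km = 1.800×10⁶ m.
Specific energy ε = v²/2 − μ/r = -6.208×10⁵ J/kg, so a = −μ/(2ε) = 3.950×10⁶ m.
The apsides satisfy r_p + r_a = 2a, so the apolune radius is 2a − r_p = 6.100×10⁶ m = 6099.7 km.
Apolune altitude = 6099.7 − 1737 = 4362.7 km.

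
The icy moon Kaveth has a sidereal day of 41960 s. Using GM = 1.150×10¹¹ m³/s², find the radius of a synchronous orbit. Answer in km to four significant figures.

r_sync ≈ 1725 km

A synchronous orbit has period T, so by Kepler's third law a = (μT²/4π²)^(1/3).
μT²/4π² = 1.150×10¹¹ × (4.196×10⁴)² / 39.48 = 5.129×10¹⁸ m³.
a = 1.725×10⁶ m = 1724.5 km.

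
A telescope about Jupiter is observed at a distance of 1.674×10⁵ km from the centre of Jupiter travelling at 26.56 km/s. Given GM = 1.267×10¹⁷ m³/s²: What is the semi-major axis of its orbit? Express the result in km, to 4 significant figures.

a ≈ 1.567×10⁵ km

r = 1.674×10⁸ m.
Vis-viva rearranged: 1/a = 2/r − v²/μ = 1.195×10⁻⁸ − 5.568×10⁻⁹ = 6.380×10⁻⁹ m⁻¹.
a = 1.567×10⁸ m = 1.5675×10⁵ km.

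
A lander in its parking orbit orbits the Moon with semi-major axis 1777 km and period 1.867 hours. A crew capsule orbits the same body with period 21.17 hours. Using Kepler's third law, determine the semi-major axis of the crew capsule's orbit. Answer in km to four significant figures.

Kepler's third law: a³ ∝ T², so a₂ = a₁ (T₂/T₁)^(2/3).
T₂/T₁ = 11.34, (T₂/T₁)^(2/3) = 5.047.
a₂ = 1777 × 5.047 = 8969 km.

a₂ ≈ 8969 km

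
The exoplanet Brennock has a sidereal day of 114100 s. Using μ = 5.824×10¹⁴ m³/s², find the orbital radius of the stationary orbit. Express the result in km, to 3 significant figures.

r_sync ≈ 57700 km

A synchronous orbit has period T, so by Kepler's third law a = (μT²/4π²)^(1/3).
μT²/4π² = 5.824×10¹⁴ × (1.141×10⁵)² / 39.48 = 1.921×10²³ m³.
a = 5.770×10⁷ m = 57696 km.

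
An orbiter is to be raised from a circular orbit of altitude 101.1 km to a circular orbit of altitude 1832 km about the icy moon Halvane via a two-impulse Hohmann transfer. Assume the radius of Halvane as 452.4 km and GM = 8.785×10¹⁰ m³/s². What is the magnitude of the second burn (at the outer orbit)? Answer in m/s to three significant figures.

r₁ = 452.4 + 101.1 = 553.50 km = 5.5350×10⁵ m.
r₂ = 452.4 + 1832 = 2284.4 km = 2.2844×10⁶ m.
Transfer ellipse a_t = (r₁ + r₂)/2 = 1.419×10⁶ m.
At r₁: circular v_c1 = √(μ/r₁) = 398.4 m/s; transfer-periapsis v_p = √[μ(2/r₁ − 1/a_t)] = 505.5 m/s.
At r₂: circular v_c2 = √(μ/r₂) = 196.1 m/s; transfer-apoapsis v_a = √[μ(2/r₂ − 1/a_t)] = 122.5 m/s.
Δv₂ = v_c2 − v_a = 73.62 m/s.

Δv ≈ 73.6 m/s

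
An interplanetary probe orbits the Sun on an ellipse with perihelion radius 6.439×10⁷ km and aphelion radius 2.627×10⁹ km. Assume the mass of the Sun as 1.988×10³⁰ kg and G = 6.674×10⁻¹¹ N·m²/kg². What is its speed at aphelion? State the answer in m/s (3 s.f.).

v ≈ 1550 m/s

μ = GM = 6.674×10⁻¹¹ × 1.988×10³⁰ = 1.327×10²⁰ m³/s².
Semi-major axis a = (r_p + r_a)/2 = 1.3457×10⁹ km = 1.346×10¹² m.
Vis-viva: v² = μ(2/r − 1/a) = 1.327×10²⁰ × (7.613×10⁻¹³ − 7.431×10⁻¹³) = 2.417×10⁶ m²/s².
v = 1555 m/s.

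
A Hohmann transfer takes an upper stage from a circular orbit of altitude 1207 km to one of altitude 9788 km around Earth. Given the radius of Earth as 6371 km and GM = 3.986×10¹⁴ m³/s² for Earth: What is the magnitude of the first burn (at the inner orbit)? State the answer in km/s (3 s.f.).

r₁ = 6371 + 1207 = 7578.0 km = 7.5780×10⁶ m.
r₂ = 6371 + 9788 = 16159 km = 1.6159×10⁷ m.
Transfer ellipse a_t = (r₁ + r₂)/2 = 1.187×10⁷ m.
At r₁: circular v_c1 = √(μ/r₁) = 7253 m/s; transfer-perigee v_p = √[μ(2/r₁ − 1/a_t)] = 8463 m/s.
Δv₁ = v_p − v_c1 = 1210 m/s.
= 1.210 km/s.

Δv ≈ 1.21 km/s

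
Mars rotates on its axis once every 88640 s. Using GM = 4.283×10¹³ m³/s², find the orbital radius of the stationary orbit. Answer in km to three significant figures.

r_sync ≈ 20400 km

A synchronous orbit has period T, so by Kepler's third law a = (μT²/4π²)^(1/3).
μT²/4π² = 4.283×10¹³ × (8.864×10⁴)² / 39.48 = 8.524×10²¹ m³.
a = 2.043×10⁷ m = 20428 km.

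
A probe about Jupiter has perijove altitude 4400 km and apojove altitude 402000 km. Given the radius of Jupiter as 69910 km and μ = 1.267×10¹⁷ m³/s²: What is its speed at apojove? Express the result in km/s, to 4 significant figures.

r_p = 69910 + 4400 = 74310 km = 7.4310×10⁷ m.
r_a = 69910 + 402000 = 471910 km = 4.7191×10⁸ m.
Semi-major axis a = (r_p + r_a)/2 = 2.7311×10⁵ km = 2.731×10⁸ m.
Vis-viva: v² = μ(2/r − 1/a) = 1.267×10¹⁷ × (4.238×10⁻⁹ − 3.662×10⁻⁹) = 7.305×10⁷ m²/s².
v = 8547 m/s = 8.547 km/s.

v ≈ 8.547 km/s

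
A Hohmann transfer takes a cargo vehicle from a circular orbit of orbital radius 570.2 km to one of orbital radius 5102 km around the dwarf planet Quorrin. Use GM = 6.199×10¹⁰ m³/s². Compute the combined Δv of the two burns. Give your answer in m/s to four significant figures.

r₁ = 570.2 km = 5.702×10⁵ m.
r₂ = 5102 km = 5.102×10⁶ m.
Transfer ellipse a_t = (r₁ + r₂)/2 = 2.836×10⁶ m.
At r₁: circular v_c1 = √(μ/r₁) = 329.7 m/s; transfer-periapsis v_p = √[μ(2/r₁ − 1/a_t)] = 442.2 m/s.
Δv₁ = v_p − v_c1 = 112.5 m/s.
At r₂: circular v_c2 = √(μ/r₂) = 110.2 m/s; transfer-apoapsis v_a = √[μ(2/r₂ − 1/a_t)] = 49.42 m/s.
Δv₂ = v_c2 − v_a = 60.80 m/s.
Total Δv = Δv₁ + Δv₂ = 173.3 m/s.

Δv_total ≈ 173.3 m/s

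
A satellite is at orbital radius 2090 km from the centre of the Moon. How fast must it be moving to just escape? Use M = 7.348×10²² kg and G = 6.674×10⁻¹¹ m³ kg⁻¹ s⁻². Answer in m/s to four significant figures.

μ = GM = 6.674×10⁻¹¹ × 7.348×10²² = 4.904×10¹² m³/s².
r = 2090 km = 2.090×10⁶ m.
Escape speed v_esc = √(2μ/r) = √(2 × 4.904×10¹² / 2.090×10⁶) = √(4.693×10⁶) = 2166 m/s.

v_esc ≈ 2166 m/s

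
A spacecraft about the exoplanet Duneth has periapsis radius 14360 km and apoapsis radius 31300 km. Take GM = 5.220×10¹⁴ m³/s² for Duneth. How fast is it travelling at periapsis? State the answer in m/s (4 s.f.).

v ≈ 7060 m/s

Semi-major axis a = (r_p + r_a)/2 = 22830 km = 2.283×10⁷ m.
Vis-viva: v² = μ(2/r − 1/a) = 5.220×10¹⁴ × (1.393×10⁻⁷ − 4.380×10⁻⁸) = 4.984×10⁷ m²/s².
v = 7060 m/s.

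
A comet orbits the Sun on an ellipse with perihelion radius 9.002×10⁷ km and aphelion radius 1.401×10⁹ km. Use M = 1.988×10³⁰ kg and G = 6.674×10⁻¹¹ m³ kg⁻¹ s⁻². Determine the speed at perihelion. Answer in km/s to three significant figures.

v ≈ 52.6 km/s

μ = GM = 6.674×10⁻¹¹ × 1.988×10³⁰ = 1.327×10²⁰ m³/s².
Semi-major axis a = (r_p + r_a)/2 = 7.4551×10⁸ km = 7.455×10¹¹ m.
Vis-viva: v² = μ(2/r − 1/a) = 1.327×10²⁰ × (2.222×10⁻¹¹ − 1.341×10⁻¹²) = 2.770×10⁹ m²/s².
v = 52630 m/s = 52.63 km/s.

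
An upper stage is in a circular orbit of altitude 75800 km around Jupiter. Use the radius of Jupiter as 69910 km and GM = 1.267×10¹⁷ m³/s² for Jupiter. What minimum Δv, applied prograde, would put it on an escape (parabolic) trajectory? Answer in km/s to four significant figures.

r = 69910 + 75800 = 145710 km = 1.4571×10⁸ m.
Circular speed v_c = √(μ/r) = 29490 m/s.
Escape speed v_esc = √(2μ/r) = √2 × v_c = 41700 m/s.
Δv = v_esc − v_c = 12210 m/s = 12.21 km/s.

Δv ≈ 12.21 km/s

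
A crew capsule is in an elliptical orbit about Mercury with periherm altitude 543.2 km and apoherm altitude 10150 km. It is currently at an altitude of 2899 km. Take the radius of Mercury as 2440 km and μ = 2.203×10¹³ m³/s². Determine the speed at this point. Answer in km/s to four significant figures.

v ≈ 2.329 km/s

r_p = 2440 + 543.2 = 2983.2 km = 2.9832×10⁶ m.
r_a = 2440 + 10150 = 12590 km = 1.2590×10⁷ m.
r = 2440 + 2899 = 5339.0 km = 5.339×10⁶ m.
Semi-major axis a = (r_p + r_a)/2 = 7786.6 km = 7.787×10⁶ m.
Vis-viva: v² = μ(2/r − 1/a) = 2.203×10¹³ × (3.746×10⁻⁷ − 1.284×10⁻⁷) = 5.423×10⁶ m²/s².
v = 2329 m/s = 2.329 km/s.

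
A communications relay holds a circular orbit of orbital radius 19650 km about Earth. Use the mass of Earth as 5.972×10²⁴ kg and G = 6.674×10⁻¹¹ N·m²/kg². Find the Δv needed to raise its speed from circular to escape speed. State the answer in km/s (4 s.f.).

Δv ≈ 1.866 km/s

μ = GM = 6.674×10⁻¹¹ × 5.972×10²⁴ = 3.986×10¹⁴ m³/s².
r = 19650 km = 1.965×10⁷ m.
Circular speed v_c = √(μ/r) = 4504 m/s.
Escape speed v_esc = √(2μ/r) = √2 × v_c = 6369 m/s.
Δv = v_esc − v_c = 1866 m/s = 1.866 km/s.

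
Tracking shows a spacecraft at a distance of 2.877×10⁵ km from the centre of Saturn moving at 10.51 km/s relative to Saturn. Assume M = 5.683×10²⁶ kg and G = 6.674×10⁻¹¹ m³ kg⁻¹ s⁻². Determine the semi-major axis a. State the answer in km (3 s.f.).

μ = GM = 6.674×10⁻¹¹ × 5.683×10²⁶ = 3.793×10¹⁶ m³/s².
r = 2.877×10⁸ m.
Specific orbital energy ε = v²/2 − μ/r = (10510)²/2 − 3.793×10¹⁶/2.877×10⁸ = -7.660×10⁷ J/kg.
Since ε = −μ/(2a), a = −μ/(2ε) = 2.476×10⁸ m = 2.4756×10⁵ km.

a ≈ 2.48×10⁵ km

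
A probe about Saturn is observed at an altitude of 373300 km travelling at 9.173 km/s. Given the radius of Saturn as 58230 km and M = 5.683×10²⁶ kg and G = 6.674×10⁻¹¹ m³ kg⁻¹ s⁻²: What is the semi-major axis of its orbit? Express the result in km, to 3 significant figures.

μ = GM = 6.674×10⁻¹¹ × 5.683×10²⁶ = 3.793×10¹⁶ m³/s².
r = 58230 + 373300 = 4.3153×10⁵ km = 4.315×10⁸ m.
Vis-viva rearranged: 1/a = 2/r − v²/μ = 4.635×10⁻⁹ − 2.218×10⁻⁹ = 2.416×10⁻⁹ m⁻¹.
a = 4.139×10⁸ m = 4.1388×10⁵ km.

a ≈ 4.14×10⁵ km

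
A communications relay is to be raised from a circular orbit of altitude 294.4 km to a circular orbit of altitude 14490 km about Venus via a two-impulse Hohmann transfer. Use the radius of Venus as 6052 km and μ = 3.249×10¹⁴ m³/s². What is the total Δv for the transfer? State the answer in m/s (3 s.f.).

Δv_total ≈ 2930 m/s

r₁ = 6052 + 294.4 = 6346.4 km = 6.3464×10⁶ m.
r₂ = 6052 + 14490 = 20542 km = 2.0542×10⁷ m.
Transfer ellipse a_t = (r₁ + r₂)/2 = 1.344×10⁷ m.
At r₁: circular v_c1 = √(μ/r₁) = 7155 m/s; transfer-periapsis v_p = √[μ(2/r₁ − 1/a_t)] = 8844 m/s.
Δv₁ = v_p − v_c1 = 1689 m/s.
At r₂: circular v_c2 = √(μ/r₂) = 3977 m/s; transfer-apoapsis v_a = √[μ(2/r₂ − 1/a_t)] = 2732 m/s.
Δv₂ = v_c2 − v_a = 1245 m/s.
Total Δv = Δv₁ + Δv₂ = 2934 m/s.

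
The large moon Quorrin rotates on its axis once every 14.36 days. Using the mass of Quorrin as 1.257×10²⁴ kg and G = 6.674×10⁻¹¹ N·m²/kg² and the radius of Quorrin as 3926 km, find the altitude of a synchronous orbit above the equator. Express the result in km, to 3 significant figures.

h_sync ≈ 1.45×10⁵ km

μ = GM = 6.674×10⁻¹¹ × 1.257×10²⁴ = 8.389×10¹³ m³/s².
T = 14.36 days = 1.241×10⁶ s.
A synchronous orbit has period T, so by Kepler's third law a = (μT²/4π²)^(1/3).
μT²/4π² = 8.389×10¹³ × (1.241×10⁶)² / 39.48 = 3.271×10²⁴ m³.
a = 1.484×10⁸ m = 1.4845×10⁵ km.
Altitude h = a − R = 1.4845×10⁵ − 3926 = 1.4452×10⁵ km.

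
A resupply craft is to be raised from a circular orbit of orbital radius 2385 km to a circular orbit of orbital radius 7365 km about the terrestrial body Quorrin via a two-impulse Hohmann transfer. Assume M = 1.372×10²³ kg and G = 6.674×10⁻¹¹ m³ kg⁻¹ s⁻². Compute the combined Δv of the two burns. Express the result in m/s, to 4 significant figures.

μ = GM = 6.674×10⁻¹¹ × 1.372×10²³ = 9.157×10¹² m³/s².
r₁ = 2385 km = 2.385×10⁶ m.
r₂ = 7365 km = 7.365×10⁶ m.
Transfer ellipse a_t = (r₁ + r₂)/2 = 4.875×10⁶ m.
At r₁: circular v_c1 = √(μ/r₁) = 1959 m/s; transfer-periapsis v_p = √[μ(2/r₁ − 1/a_t)] = 2408 m/s.
Δv₁ = v_p − v_c1 = 449.0 m/s.
At r₂: circular v_c2 = √(μ/r₂) = 1115 m/s; transfer-apoapsis v_a = √[μ(2/r₂ − 1/a_t)] = 779.9 m/s.
Δv₂ = v_c2 − v_a = 335.1 m/s.
Total Δv = Δv₁ + Δv₂ = 784.1 m/s.

Δv_total ≈ 784.1 m/s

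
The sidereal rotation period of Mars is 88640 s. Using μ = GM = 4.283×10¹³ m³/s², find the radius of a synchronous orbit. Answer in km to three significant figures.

A synchronous orbit has period T, so by Kepler's third law a = (μT²/4π²)^(1/3).
μT²/4π² = 4.283×10¹³ × (8.864×10⁴)² / 39.48 = 8.524×10²¹ m³.
a = 2.043×10⁷ m = 20428 km.

r_sync ≈ 20400 km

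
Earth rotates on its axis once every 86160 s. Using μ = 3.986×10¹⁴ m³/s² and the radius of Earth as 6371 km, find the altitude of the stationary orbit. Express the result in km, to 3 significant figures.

h_sync ≈ 35800 km

A synchronous orbit has period T, so by Kepler's third law a = (μT²/4π²)^(1/3).
μT²/4π² = 3.986×10¹⁴ × (8.616×10⁴)² / 39.48 = 7.495×10²² m³.
a = 4.216×10⁷ m = 42163 km.
Altitude h = a − R = 42163 − 6371 = 35792 km.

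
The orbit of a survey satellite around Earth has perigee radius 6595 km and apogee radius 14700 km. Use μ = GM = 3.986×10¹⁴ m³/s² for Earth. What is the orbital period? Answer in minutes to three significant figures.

T ≈ 182 minutes

Semi-major axis a = (r_p + r_a)/2 = (6595.0 + 14700)/2 = 10648 km = 1.065×10⁷ m.
By Kepler's third law T = 2π√(a³/μ) = 2π × 1.740×10³ = 1.093×10⁴ s.
= 182.2 minutes.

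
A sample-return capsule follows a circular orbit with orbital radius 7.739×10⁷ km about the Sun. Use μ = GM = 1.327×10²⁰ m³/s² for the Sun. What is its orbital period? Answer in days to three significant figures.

T ≈ 136 days

r = 7.739×10⁷ km = 7.739×10¹⁰ m.
Kepler's third law: T = 2π√(r³/μ) = 2π√((7.739×10¹⁰)³ / 1.327×10²⁰).
r³/μ = 3.493×10¹² s², so T = 2π × 1.869×10⁶ = 1.174×10⁷ s.
Converting: 1.174×10⁷ s ÷ 86400 = 135.9 days.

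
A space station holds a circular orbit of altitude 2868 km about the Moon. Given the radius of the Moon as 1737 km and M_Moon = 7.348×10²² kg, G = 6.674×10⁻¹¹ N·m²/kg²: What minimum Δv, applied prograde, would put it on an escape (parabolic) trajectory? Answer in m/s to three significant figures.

Δv ≈ 427 m/s

μ = GM = 6.674×10⁻¹¹ × 7.348×10²² = 4.904×10¹² m³/s².
r = 1737 + 2868 = 4605.0 km = 4.6050×10⁶ m.
Circular speed v_c = √(μ/r) = 1032 m/s.
Escape speed v_esc = √(2μ/r) = √2 × v_c = 1459 m/s.
Δv = v_esc − v_c = 427.5 m/s.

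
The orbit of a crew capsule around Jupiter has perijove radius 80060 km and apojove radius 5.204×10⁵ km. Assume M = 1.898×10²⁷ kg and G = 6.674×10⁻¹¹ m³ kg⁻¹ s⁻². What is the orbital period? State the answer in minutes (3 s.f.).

T ≈ 1530 minutes

μ = GM = 6.674×10⁻¹¹ × 1.898×10²⁷ = 1.267×10¹⁷ m³/s².
Semi-major axis a = (r_p + r_a)/2 = (80060 + 5.2040×10⁵)/2 = 3.0023×10⁵ km = 3.002×10⁸ m.
By Kepler's third law T = 2π√(a³/μ) = 2π × 1.462×10⁴ = 9.184×10⁴ s.
= 1531 minutes.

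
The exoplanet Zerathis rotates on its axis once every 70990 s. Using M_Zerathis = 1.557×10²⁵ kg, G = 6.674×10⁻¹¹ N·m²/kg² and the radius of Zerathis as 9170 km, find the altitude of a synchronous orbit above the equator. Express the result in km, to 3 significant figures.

h_sync ≈ 41800 km

μ = GM = 6.674×10⁻¹¹ × 1.557×10²⁵ = 1.039×10¹⁵ m³/s².
A synchronous orbit has period T, so by Kepler's third law a = (μT²/4π²)^(1/3).
μT²/4π² = 1.039×10¹⁵ × (7.099×10⁴)² / 39.48 = 1.327×10²³ m³.
a = 5.100×10⁷ m = 51000 km.
Altitude h = a − R = 51000 − 9170 = 41830 km.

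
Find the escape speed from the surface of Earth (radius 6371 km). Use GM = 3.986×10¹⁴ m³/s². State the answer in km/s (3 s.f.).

v_esc ≈ 11.2 km/s

r = R = 6.371×10⁶ m.
Escape speed v_esc = √(2μ/r) = √(2 × 3.986×10¹⁴ / 6.371×10⁶) = √(1.251×10⁸) = 11190 m/s.
= 11.19 km/s.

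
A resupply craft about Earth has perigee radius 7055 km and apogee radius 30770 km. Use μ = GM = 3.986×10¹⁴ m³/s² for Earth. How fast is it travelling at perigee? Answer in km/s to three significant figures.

Semi-major axis a = (r_p + r_a)/2 = 18912 km = 1.891×10⁷ m.
Vis-viva: v² = μ(2/r − 1/a) = 3.986×10¹⁴ × (2.835×10⁻⁷ − 5.288×10⁻⁸) = 9.192×10⁷ m²/s².
v = 9588 m/s = 9.588 km/s.

v ≈ 9.59 km/s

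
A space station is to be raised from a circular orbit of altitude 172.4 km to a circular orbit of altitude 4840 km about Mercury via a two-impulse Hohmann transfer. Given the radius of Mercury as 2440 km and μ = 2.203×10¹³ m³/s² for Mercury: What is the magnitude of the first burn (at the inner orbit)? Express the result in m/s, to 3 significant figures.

Δv ≈ 619 m/s

r₁ = 2440 + 172.4 = 2612.4 km = 2.6124×10⁶ m.
r₂ = 2440 + 4840 = 7280.0 km = 7.2800×10⁶ m.
Transfer ellipse a_t = (r₁ + r₂)/2 = 4.946×10⁶ m.
At r₁: circular v_c1 = √(μ/r₁) = 2904 m/s; transfer-periherm v_p = √[μ(2/r₁ − 1/a_t)] = 3523 m/s.
Δv₁ = v_p − v_c1 = 619.1 m/s.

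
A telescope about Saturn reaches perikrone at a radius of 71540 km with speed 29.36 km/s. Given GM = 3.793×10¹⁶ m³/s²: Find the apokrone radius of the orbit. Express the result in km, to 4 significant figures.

apokrone radius ≈ 3.109×10⁵ km

r_p = 7.154×10⁷ m.
Specific energy ε = v²/2 − μ/r = -9.919×10⁷ J/kg, so a = −μ/(2ε) = 1.912×10⁸ m.
The apsides satisfy r_p + r_a = 2a, so the apokrone radius is 2a − r_p = 3.109×10⁸ m = 3.1086×10⁵ km.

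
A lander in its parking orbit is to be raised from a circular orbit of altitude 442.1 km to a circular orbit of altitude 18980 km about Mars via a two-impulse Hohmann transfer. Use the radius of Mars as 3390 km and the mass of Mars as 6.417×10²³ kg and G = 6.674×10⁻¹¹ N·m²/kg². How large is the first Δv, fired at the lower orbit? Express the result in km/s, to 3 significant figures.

μ = GM = 6.674×10⁻¹¹ × 6.417×10²³ = 4.283×10¹³ m³/s².
r₁ = 3390 + 442.1 = 3832.1 km = 3.8321×10⁶ m.
r₂ = 3390 + 18980 = 22370 km = 2.2370×10⁷ m.
Transfer ellipse a_t = (r₁ + r₂)/2 = 1.310×10⁷ m.
At r₁: circular v_c1 = √(μ/r₁) = 3343 m/s; transfer-periapsis v_p = √[μ(2/r₁ − 1/a_t)] = 4368 m/s.
Δv₁ = v_p − v_c1 = 1025 m/s.
= 1.025 km/s.

Δv ≈ 1.03 km/s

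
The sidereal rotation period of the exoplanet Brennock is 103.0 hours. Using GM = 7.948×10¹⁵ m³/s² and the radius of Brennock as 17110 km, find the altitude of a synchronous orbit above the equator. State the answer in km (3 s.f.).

T = 103.0 hours = 3.708×10⁵ s.
A synchronous orbit has period T, so by Kepler's third law a = (μT²/4π²)^(1/3).
μT²/4π² = 7.948×10¹⁵ × (3.708×10⁵)² / 39.48 = 2.768×10²⁵ m³.
a = 3.025×10⁸ m = 3.0250×10⁵ km.
Altitude h = a − R = 3.0250×10⁵ − 17110 = 2.8539×10⁵ km.

h_sync ≈ 2.85×10⁵ km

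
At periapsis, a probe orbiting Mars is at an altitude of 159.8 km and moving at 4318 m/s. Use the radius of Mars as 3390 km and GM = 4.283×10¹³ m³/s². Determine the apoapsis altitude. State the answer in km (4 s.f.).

apoapsis altitude ≈ 8675 km

r_p = 3390 + 159.8 = 3549.8 km = 3.550×10⁶ m.
Specific energy ε = v²/2 − μ/r = -2.743×10⁶ J/kg, so a = −μ/(2ε) = 7.807×10⁶ m.
The apsides satisfy r_p + r_a = 2a, so the apoapsis radius is 2a − r_p = 1.207×10⁷ m = 12065 km.
Apoapsis altitude = 12065 − 3390 = 8675.0 km.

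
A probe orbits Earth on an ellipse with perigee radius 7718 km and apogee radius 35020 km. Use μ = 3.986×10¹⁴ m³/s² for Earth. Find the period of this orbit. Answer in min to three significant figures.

Semi-major axis a = (r_p + r_a)/2 = (7718.0 + 35020)/2 = 21369 km = 2.137×10⁷ m.
By Kepler's third law T = 2π√(a³/μ) = 2π × 4.948×10³ = 3.109×10⁴ s.
= 518.1 min.

T ≈ 518 min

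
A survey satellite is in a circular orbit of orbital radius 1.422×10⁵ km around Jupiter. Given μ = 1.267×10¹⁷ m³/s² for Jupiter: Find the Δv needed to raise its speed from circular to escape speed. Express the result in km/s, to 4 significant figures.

r = 1.422×10⁵ km = 1.422×10⁸ m.
Circular speed v_c = √(μ/r) = 29850 m/s.
Escape speed v_esc = √(2μ/r) = √2 × v_c = 42210 m/s.
Δv = v_esc − v_c = 12360 m/s = 12.36 km/s.

Δv ≈ 12.36 km/s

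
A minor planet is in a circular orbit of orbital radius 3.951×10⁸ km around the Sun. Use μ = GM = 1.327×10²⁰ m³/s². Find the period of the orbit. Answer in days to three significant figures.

T ≈ 1570 days

r = 3.951×10⁸ km = 3.951×10¹¹ m.
Kepler's third law: T = 2π√(r³/μ) = 2π√((3.951×10¹¹)³ / 1.327×10²⁰).
r³/μ = 4.648×10¹⁴ s², so T = 2π × 2.156×10⁷ = 1.355×10⁸ s.
Converting: 1.355×10⁸ s ÷ 86400 = 1568 days.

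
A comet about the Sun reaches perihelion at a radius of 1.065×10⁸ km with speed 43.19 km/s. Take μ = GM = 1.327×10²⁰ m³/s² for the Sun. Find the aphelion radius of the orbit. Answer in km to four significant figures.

r_p = 1.065×10¹¹ m.
Specific energy ε = v²/2 − μ/r = -3.133×10⁸ J/kg, so a = −μ/(2ε) = 2.118×10¹¹ m.
The apsides satisfy r_p + r_a = 2a, so the aphelion radius is 2a − r_p = 3.170×10¹¹ m = 3.1703×10⁸ km.

aphelion radius ≈ 3.170×10⁸ km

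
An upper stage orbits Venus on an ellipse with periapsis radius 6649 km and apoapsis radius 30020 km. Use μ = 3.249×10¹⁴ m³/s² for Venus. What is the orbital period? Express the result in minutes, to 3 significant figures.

T ≈ 456 minutes

Semi-major axis a = (r_p + r_a)/2 = (6649.0 + 30020)/2 = 18334 km = 1.833×10⁷ m.
By Kepler's third law T = 2π√(a³/μ) = 2π × 4.355×10³ = 2.737×10⁴ s.
= 456.1 minutes.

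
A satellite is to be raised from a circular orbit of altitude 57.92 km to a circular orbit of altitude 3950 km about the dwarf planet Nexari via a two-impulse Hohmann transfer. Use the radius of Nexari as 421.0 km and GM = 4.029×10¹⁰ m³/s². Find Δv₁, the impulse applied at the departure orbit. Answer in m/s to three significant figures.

Δv ≈ 99.4 m/s

r₁ = 421.0 + 57.92 = 478.92 km = 4.7892×10⁵ m.
r₂ = 421.0 + 3950 = 4371.0 km = 4.3710×10⁶ m.
Transfer ellipse a_t = (r₁ + r₂)/2 = 2.425×10⁶ m.
At r₁: circular v_c1 = √(μ/r₁) = 290.0 m/s; transfer-periapsis v_p = √[μ(2/r₁ − 1/a_t)] = 389.4 m/s.
Δv₁ = v_p − v_c1 = 99.36 m/s.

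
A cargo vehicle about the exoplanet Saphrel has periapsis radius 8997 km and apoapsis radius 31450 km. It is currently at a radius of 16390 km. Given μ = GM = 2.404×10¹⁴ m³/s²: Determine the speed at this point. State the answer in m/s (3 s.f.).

v ≈ 4180 m/s

Semi-major axis a = (r_p + r_a)/2 = 20224 km = 2.022×10⁷ m.
Vis-viva: v² = μ(2/r − 1/a) = 2.404×10¹⁴ × (1.220×10⁻⁷ − 4.945×10⁻⁸) = 1.745×10⁷ m²/s².
v = 4177 m/s.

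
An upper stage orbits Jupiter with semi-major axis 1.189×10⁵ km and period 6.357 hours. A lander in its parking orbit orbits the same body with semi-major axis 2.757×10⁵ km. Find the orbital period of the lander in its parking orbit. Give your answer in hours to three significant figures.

Kepler's third law: T² ∝ a³, so T₂ = T₁ (a₂/a₁)^(3/2).
a₂/a₁ = 2.319, (a₂/a₁)^(3/2) = 3.531.
T₂ = 6.357 × 3.531 = 22.45 hours.

T₂ ≈ 22.4 hours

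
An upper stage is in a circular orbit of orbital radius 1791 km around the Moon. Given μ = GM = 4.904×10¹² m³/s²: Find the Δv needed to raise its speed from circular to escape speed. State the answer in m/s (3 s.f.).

Δv ≈ 685 m/s

r = 1791 km = 1.791×10⁶ m.
Circular speed v_c = √(μ/r) = 1655 m/s.
Escape speed v_esc = √(2μ/r) = √2 × v_c = 2340 m/s.
Δv = v_esc − v_c = 685.4 m/s.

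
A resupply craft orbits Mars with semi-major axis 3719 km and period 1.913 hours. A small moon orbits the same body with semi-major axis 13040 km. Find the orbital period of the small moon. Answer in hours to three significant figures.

T₂ ≈ 12.6 hours

Kepler's third law: T² ∝ a³, so T₂ = T₁ (a₂/a₁)^(3/2).
a₂/a₁ = 3.506, (a₂/a₁)^(3/2) = 6.566.
T₂ = 1.913 × 6.566 = 12.56 hours.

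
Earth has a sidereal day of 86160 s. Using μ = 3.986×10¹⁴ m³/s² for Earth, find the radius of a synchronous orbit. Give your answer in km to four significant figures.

A synchronous orbit has period T, so by Kepler's third law a = (μT²/4π²)^(1/3).
μT²/4π² = 3.986×10¹⁴ × (8.616×10⁴)² / 39.48 = 7.495×10²² m³.
a = 4.216×10⁷ m = 42163 km.

r_sync ≈ 42160 km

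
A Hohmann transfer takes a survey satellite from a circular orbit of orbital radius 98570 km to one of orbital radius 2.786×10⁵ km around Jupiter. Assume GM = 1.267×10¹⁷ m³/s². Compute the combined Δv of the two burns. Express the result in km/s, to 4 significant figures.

Δv_total ≈ 13.63 km/s

r₁ = 98570 km = 9.857×10⁷ m.
r₂ = 2.786×10⁵ km = 2.786×10⁸ m.
Transfer ellipse a_t = (r₁ + r₂)/2 = 1.886×10⁸ m.
At r₁: circular v_c1 = √(μ/r₁) = 35850 m/s; transfer-perijove v_p = √[μ(2/r₁ − 1/a_t)] = 43580 m/s.
Δv₁ = v_p − v_c1 = 7724 m/s.
At r₂: circular v_c2 = √(μ/r₂) = 21330 m/s; transfer-apojove v_a = √[μ(2/r₂ − 1/a_t)] = 15420 m/s.
Δv₂ = v_c2 − v_a = 5908 m/s.
Total Δv = Δv₁ + Δv₂ = 13630 m/s = 13.63 km/s.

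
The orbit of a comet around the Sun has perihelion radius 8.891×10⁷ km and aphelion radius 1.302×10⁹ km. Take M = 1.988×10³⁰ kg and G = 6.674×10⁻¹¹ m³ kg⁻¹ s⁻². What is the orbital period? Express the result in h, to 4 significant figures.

T ≈ 87880 h

μ = GM = 6.674×10⁻¹¹ × 1.988×10³⁰ = 1.327×10²⁰ m³/s².
Semi-major axis a = (r_p + r_a)/2 = (8.8910×10⁷ + 1.3020×10⁹)/2 = 6.9546×10⁸ km = 6.955×10¹¹ m.
By Kepler's third law T = 2π√(a³/μ) = 2π × 5.035×10⁷ = 3.164×10⁸ s.
= 87880 h.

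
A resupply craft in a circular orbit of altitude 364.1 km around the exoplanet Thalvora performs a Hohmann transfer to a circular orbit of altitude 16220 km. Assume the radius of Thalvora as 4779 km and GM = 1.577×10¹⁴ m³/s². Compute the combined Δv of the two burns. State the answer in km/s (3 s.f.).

r₁ = 4779 + 364.1 = 5143.1 km = 5.1431×10⁶ m.
r₂ = 4779 + 16220 = 20999 km = 2.0999×10⁷ m.
Transfer ellipse a_t = (r₁ + r₂)/2 = 1.307×10⁷ m.
At r₁: circular v_c1 = √(μ/r₁) = 5537 m/s; transfer-periapsis v_p = √[μ(2/r₁ − 1/a_t)] = 7019 m/s.
Δv₁ = v_p − v_c1 = 1481 m/s.
At r₂: circular v_c2 = √(μ/r₂) = 2740 m/s; transfer-apoapsis v_a = √[μ(2/r₂ − 1/a_t)] = 1719 m/s.
Δv₂ = v_c2 − v_a = 1021 m/s.
Total Δv = Δv₁ + Δv₂ = 2503 m/s = 2.503 km/s.

Δv_total ≈ 2.50 km/s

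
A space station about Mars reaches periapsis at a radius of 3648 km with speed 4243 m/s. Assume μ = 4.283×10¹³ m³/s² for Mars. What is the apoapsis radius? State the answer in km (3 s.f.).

apoapsis radius ≈ 12000 km

r_p = 3.648×10⁶ m.
Specific energy ε = v²/2 − μ/r = -2.739×10⁶ J/kg, so a = −μ/(2ε) = 7.818×10⁶ m.
The apsides satisfy r_p + r_a = 2a, so the apoapsis radius is 2a − r_p = 1.199×10⁷ m = 11988 km.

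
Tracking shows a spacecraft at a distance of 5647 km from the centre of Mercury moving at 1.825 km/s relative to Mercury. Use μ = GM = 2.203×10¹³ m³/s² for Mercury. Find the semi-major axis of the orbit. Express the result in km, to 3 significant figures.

a ≈ 4930 km

r = 5.647×10⁶ m.
Vis-viva rearranged: 1/a = 2/r − v²/μ = 3.542×10⁻⁷ − 1.512×10⁻⁷ = 2.030×10⁻⁷ m⁻¹.
a = 4.926×10⁶ m = 4926.5 km.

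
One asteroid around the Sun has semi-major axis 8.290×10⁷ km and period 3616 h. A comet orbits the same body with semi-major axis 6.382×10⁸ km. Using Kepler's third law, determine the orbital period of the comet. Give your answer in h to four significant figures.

Kepler's third law: T² ∝ a³, so T₂ = T₁ (a₂/a₁)^(3/2).
a₂/a₁ = 7.698, (a₂/a₁)^(3/2) = 21.36.
T₂ = 3616 × 21.36 = 77240 h.

T₂ ≈ 77240 h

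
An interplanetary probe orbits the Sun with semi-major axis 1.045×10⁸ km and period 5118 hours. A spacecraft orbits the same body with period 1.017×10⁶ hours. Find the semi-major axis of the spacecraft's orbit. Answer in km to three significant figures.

a₂ ≈ 3.56×10⁹ km

Kepler's third law: a³ ∝ T², so a₂ = a₁ (T₂/T₁)^(2/3).
T₂/T₁ = 198.7, (T₂/T₁)^(2/3) = 34.05.
a₂ = 1.045×10⁸ × 34.05 = 3.558×10⁹ km.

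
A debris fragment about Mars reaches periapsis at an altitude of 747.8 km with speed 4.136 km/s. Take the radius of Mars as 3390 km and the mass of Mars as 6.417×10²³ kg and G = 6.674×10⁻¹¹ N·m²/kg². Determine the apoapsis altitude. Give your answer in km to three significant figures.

μ = GM = 6.674×10⁻¹¹ × 6.417×10²³ = 4.283×10¹³ m³/s².
r_p = 3390 + 747.8 = 4137.8 km = 4.138×10⁶ m.
Specific energy ε = v²/2 − μ/r = -1.797×10⁶ J/kg, so a = −μ/(2ε) = 1.192×10⁷ m.
The apsides satisfy r_p + r_a = 2a, so the apoapsis radius is 2a − r_p = 1.970×10⁷ m = 19695 km.
Apoapsis altitude = 19695 − 3390 = 16305 km.

apoapsis altitude ≈ 16300 km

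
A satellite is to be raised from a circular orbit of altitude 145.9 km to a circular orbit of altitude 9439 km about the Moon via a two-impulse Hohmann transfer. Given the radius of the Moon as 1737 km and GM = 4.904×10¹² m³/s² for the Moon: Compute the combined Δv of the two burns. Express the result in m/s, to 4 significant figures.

r₁ = 1737 + 145.9 = 1882.9 km = 1.8829×10⁶ m.
r₂ = 1737 + 9439 = 11176 km = 1.1176×10⁷ m.
Transfer ellipse a_t = (r₁ + r₂)/2 = 6.529×10⁶ m.
At r₁: circular v_c1 = √(μ/r₁) = 1614 m/s; transfer-perilune v_p = √[μ(2/r₁ − 1/a_t)] = 2111 m/s.
Δv₁ = v_p − v_c1 = 497.5 m/s.
At r₂: circular v_c2 = √(μ/r₂) = 662.4 m/s; transfer-apolune v_a = √[μ(2/r₂ − 1/a_t)] = 355.7 m/s.
Δv₂ = v_c2 − v_a = 306.7 m/s.
Total Δv = Δv₁ + Δv₂ = 804.2 m/s.

Δv_total ≈ 804.2 m/s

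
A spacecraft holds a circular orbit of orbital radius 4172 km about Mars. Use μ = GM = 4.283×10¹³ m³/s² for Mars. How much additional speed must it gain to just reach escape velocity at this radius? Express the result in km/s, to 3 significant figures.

r = 4172 km = 4.172×10⁶ m.
Circular speed v_c = √(μ/r) = 3204 m/s.
Escape speed v_esc = √(2μ/r) = √2 × v_c = 4531 m/s.
Δv = v_esc − v_c = 1327 m/s = 1.327 km/s.

Δv ≈ 1.33 km/s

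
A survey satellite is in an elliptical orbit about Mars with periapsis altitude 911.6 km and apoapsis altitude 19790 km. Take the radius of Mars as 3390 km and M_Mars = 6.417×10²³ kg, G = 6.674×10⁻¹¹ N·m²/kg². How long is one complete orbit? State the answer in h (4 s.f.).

μ = GM = 6.674×10⁻¹¹ × 6.417×10²³ = 4.283×10¹³ m³/s².
r_p = 3390 + 911.6 = 4301.6 km = 4.3016×10⁶ m.
r_a = 3390 + 19790 = 23180 km = 2.3180×10⁷ m.
Semi-major axis a = (r_p + r_a)/2 = (4301.6 + 23180)/2 = 13741 km = 1.374×10⁷ m.
By Kepler's third law T = 2π√(a³/μ) = 2π × 7.783×10³ = 4.890×10⁴ s.
= 13.58 h.

T ≈ 13.58 h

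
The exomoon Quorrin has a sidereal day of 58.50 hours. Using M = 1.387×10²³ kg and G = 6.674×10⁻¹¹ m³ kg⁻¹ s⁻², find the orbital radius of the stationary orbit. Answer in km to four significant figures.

μ = GM = 6.674×10⁻¹¹ × 1.387×10²³ = 9.257×10¹² m³/s².
T = 58.50 hours = 2.106×10⁵ s.
A synchronous orbit has period T, so by Kepler's third law a = (μT²/4π²)^(1/3).
μT²/4π² = 9.257×10¹² × (2.106×10⁵)² / 39.48 = 1.040×10²² m³.
a = 2.183×10⁷ m = 21828 km.

r_sync ≈ 21830 km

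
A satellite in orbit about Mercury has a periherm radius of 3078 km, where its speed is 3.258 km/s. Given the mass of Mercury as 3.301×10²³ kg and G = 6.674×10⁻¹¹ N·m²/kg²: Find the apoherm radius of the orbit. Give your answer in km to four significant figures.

μ = GM = 6.674×10⁻¹¹ × 3.301×10²³ = 2.203×10¹³ m³/s².
r_p = 3.078×10⁶ m.
Specific energy ε = v²/2 − μ/r = -1.850×10⁶ J/kg, so a = −μ/(2ε) = 5.953×10⁶ m.
The apsides satisfy r_p + r_a = 2a, so the apoherm radius is 2a − r_p = 8.829×10⁶ m = 8829.0 km.

apoherm radius ≈ 8829 km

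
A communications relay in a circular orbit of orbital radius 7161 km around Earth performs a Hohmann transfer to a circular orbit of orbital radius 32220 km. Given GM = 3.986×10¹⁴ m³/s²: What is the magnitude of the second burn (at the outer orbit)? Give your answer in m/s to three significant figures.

Δv ≈ 1400 m/s

r₁ = 7161 km = 7.161×10⁶ m.
r₂ = 32220 km = 3.222×10⁷ m.
Transfer ellipse a_t = (r₁ + r₂)/2 = 1.969×10⁷ m.
At r₁: circular v_c1 = √(μ/r₁) = 7461 m/s; transfer-perigee v_p = √[μ(2/r₁ − 1/a_t)] = 9544 m/s.
At r₂: circular v_c2 = √(μ/r₂) = 3517 m/s; transfer-apogee v_a = √[μ(2/r₂ − 1/a_t)] = 2121 m/s.
Δv₂ = v_c2 − v_a = 1396 m/s.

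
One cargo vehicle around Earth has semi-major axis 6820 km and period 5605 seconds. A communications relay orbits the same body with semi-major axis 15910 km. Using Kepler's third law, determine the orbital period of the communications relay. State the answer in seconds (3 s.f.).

Kepler's third law: T² ∝ a³, so T₂ = T₁ (a₂/a₁)^(3/2).
a₂/a₁ = 2.333, (a₂/a₁)^(3/2) = 3.563.
T₂ = 5605 × 3.563 = 19970 seconds.

T₂ ≈ 20000 seconds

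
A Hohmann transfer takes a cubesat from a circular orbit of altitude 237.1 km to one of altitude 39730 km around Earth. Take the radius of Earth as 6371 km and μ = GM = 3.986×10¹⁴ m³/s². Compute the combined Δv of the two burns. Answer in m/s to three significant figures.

r₁ = 6371 + 237.1 = 6608.1 km = 6.6081×10⁶ m.
r₂ = 6371 + 39730 = 46101 km = 4.6101×10⁷ m.
Transfer ellipse a_t = (r₁ + r₂)/2 = 2.635×10⁷ m.
At r₁: circular v_c1 = √(μ/r₁) = 7767 m/s; transfer-perigee v_p = √[μ(2/r₁ − 1/a_t)] = 10270 m/s.
Δv₁ = v_p − v_c1 = 2505 m/s.
At r₂: circular v_c2 = √(μ/r₂) = 2940 m/s; transfer-apogee v_a = √[μ(2/r₂ − 1/a_t)] = 1472 m/s.
Δv₂ = v_c2 − v_a = 1468 m/s.
Total Δv = Δv₁ + Δv₂ = 3974 m/s.

Δv_total ≈ 3970 m/s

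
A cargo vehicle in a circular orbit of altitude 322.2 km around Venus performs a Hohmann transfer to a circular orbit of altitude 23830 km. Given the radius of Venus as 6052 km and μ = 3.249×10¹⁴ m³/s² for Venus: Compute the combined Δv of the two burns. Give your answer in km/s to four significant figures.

Δv_total ≈ 3.369 km/s

r₁ = 6052 + 322.2 = 6374.2 km = 6.3742×10⁶ m.
r₂ = 6052 + 23830 = 29882 km = 2.9882×10⁷ m.
Transfer ellipse a_t = (r₁ + r₂)/2 = 1.813×10⁷ m.
At r₁: circular v_c1 = √(μ/r₁) = 7139 m/s; transfer-periapsis v_p = √[μ(2/r₁ − 1/a_t)] = 9166 m/s.
Δv₁ = v_p − v_c1 = 2027 m/s.
At r₂: circular v_c2 = √(μ/r₂) = 3297 m/s; transfer-apoapsis v_a = √[μ(2/r₂ − 1/a_t)] = 1955 m/s.
Δv₂ = v_c2 − v_a = 1342 m/s.
Total Δv = Δv₁ + Δv₂ = 3369 m/s = 3.369 km/s.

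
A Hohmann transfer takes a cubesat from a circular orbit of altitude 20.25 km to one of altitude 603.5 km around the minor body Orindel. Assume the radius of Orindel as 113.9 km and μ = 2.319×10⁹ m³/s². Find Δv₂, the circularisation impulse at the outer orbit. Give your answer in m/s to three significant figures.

r₁ = 113.9 + 20.25 = 134.15 km = 1.3415×10⁵ m.
r₂ = 113.9 + 603.5 = 717.40 km = 7.1740×10⁵ m.
Transfer ellipse a_t = (r₁ + r₂)/2 = 4.258×10⁵ m.
At r₁: circular v_c1 = √(μ/r₁) = 131.5 m/s; transfer-periapsis v_p = √[μ(2/r₁ − 1/a_t)] = 170.7 m/s.
At r₂: circular v_c2 = √(μ/r₂) = 56.86 m/s; transfer-apoapsis v_a = √[μ(2/r₂ − 1/a_t)] = 31.91 m/s.
Δv₂ = v_c2 − v_a = 24.94 m/s.

Δv ≈ 24.9 m/s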